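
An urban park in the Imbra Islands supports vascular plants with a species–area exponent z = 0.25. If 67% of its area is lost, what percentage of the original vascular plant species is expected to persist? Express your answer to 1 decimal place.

75.8%

S_new/S_old = (A_new/A_old)^z = 0.33^0.25
= exp(0.25 × ln 0.33) = exp(0.25 × -1.1087) = exp(-0.2772) ≈ 0.7579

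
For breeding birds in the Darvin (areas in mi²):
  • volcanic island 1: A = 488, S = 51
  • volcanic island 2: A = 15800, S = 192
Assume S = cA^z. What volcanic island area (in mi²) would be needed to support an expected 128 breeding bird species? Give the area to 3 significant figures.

z = ln(192/51) / ln(15800/488) = 1.3257 / 3.4774 = 0.3812
c = 51 / 488^0.3812 = 51 / 10.59 = 4.816
A = (128/4.816)^(1/0.3812) ⇒ ln A = ln(26.58)/0.3812 = 8.6042
A = e^8.6042 ≈ 5454 mi²

5450 mi²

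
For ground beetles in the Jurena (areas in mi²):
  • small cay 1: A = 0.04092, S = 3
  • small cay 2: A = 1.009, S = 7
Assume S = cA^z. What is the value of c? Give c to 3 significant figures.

6.98

z = ln(S₂/S₁) / ln(A₂/A₁) = ln(7/3) / ln(1.009/0.04092) = 0.8473 / 3.2051 = 0.2644
c = S₁ / A₁^z = 3 / 0.04092^0.2644 = 3 / 0.4296 = 6.983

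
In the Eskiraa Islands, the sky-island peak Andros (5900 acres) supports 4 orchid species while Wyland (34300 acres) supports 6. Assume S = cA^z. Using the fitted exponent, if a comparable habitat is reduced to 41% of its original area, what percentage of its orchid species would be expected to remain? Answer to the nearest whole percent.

z = ln(6/4) / ln(34300/5900) = 0.4055 / 1.7602 = 0.2304
S_new/S_old = (A_new/A_old)^z = 0.41^0.2304 = exp(0.2304 × -0.8916) = 0.8143

81%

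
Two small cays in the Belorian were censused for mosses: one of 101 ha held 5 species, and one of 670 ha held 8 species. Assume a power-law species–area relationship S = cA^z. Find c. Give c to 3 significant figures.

1.59

z = ln(S₂/S₁) / ln(A₂/A₁) = ln(8/5) / ln(670/101) = 0.4700 / 1.8922 = 0.2484
c = S₁ / A₁^z = 5 / 101^0.2484 = 5 / 3.147 = 1.589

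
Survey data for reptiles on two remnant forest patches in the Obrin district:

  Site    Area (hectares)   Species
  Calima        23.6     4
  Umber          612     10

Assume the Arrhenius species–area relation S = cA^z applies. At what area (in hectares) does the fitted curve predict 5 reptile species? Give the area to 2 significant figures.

z = ln(10/4) / ln(612/23.6) = 0.9163 / 3.2555 = 0.2815
c = 4 / 23.6^0.2815 = 4 / 2.435 = 1.643
A = (5/1.643)^(1/0.2815) ⇒ ln A = ln(3.043)/0.2815 = 3.9541
A = e^3.9541 ≈ 52.15 hectares

52 hectares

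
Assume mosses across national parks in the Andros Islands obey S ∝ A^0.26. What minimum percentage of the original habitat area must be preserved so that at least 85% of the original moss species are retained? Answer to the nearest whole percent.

54%

Need (A_new/A_old)^0.26 = 0.85, so A_new/A_old = 0.85^(1/0.26) = 0.85^3.846
ln(A_new/A_old) = ln 0.85 / 0.26 = -0.1625 / 0.26 = -0.6251
A_new/A_old = e^-0.6251 ≈ 0.5352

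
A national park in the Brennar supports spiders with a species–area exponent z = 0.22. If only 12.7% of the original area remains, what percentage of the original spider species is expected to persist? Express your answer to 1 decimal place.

63.5%

S_new/S_old = (A_new/A_old)^z = 0.127^0.22
= exp(0.22 × ln 0.127) = exp(0.22 × -2.0636) = exp(-0.4540) ≈ 0.6351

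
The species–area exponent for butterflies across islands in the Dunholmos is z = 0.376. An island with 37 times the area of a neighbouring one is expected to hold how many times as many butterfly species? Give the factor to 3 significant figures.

3.89

S₂/S₁ = (A₂/A₁)^z = 37^0.376
ln(S₂/S₁) = 0.376 × ln 37 = 0.376 × 3.6109 = 1.3577
S₂/S₁ = e^1.3577 ≈ 3.887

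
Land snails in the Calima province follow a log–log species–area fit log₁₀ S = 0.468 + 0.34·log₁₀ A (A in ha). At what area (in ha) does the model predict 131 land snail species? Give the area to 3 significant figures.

131 = 2.938 × A^0.34  ⇒  A^0.34 = 131/2.938 = 44.59
ln A = ln(44.59) / 0.34 = 3.7976 / 0.34 = 11.1694
A = e^11.1694 ≈ 70925 ha

70900 ha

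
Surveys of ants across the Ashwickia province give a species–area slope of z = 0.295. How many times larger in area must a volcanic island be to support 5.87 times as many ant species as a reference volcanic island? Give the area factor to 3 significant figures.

(A₂/A₁)^0.295 = 5.87, so A₂/A₁ = 5.87^(1/0.295) = 5.87^3.39
ln(A₂/A₁) = ln 5.87 / 0.295 = 1.7699 / 0.295 = 5.9995
A₂/A₁ = e^5.9995 ≈ 403.2

403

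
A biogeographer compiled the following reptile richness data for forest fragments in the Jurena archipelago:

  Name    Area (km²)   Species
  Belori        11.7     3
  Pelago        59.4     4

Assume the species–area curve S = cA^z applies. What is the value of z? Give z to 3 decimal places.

0.177

Taking logs: ln S = ln c + z ln A, so z = (ln S₂ − ln S₁)/(ln A₂ − ln A₁).
z = ln(4/3) / ln(59.4/11.7) = ln(1.333) / ln(5.077) = 0.2877 / 1.6247 = 0.1771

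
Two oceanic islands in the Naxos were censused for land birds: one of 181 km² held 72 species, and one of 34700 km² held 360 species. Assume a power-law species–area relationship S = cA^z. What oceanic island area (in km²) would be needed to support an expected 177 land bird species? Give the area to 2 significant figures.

z = ln(360/72) / ln(34700/181) = 1.6094 / 5.2560 = 0.3062
c = 72 / 181^0.3062 = 72 / 4.913 = 14.66
A = (177/14.66)^(1/0.3062) ⇒ ln A = ln(12.08)/0.3062 = 8.1360
A = e^8.1360 ≈ 3415 km²

3400 km²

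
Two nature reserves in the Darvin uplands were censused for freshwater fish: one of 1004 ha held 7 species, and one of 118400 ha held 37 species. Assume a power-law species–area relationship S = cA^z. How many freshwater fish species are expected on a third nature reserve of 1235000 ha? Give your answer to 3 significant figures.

83.9

z = ln(37/7) / ln(118400/1004) = 1.6650 / 4.7701 = 0.3491
c = 7 / 1004^0.3491 = 7 / 11.16 = 0.6271
S₃ = 0.6271 × 1235000^0.3491 = 0.6271 × 133.8 ≈ 83.88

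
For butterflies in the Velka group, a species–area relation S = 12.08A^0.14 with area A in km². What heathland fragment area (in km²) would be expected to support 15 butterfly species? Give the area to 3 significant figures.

4.69 km²

15 = 12.08 × A^0.14  ⇒  A^0.14 = 15/12.08 = 1.242
ln A = ln(1.242) / 0.14 = 0.2165 / 0.14 = 1.5464
A = e^1.5464 ≈ 4.695 km²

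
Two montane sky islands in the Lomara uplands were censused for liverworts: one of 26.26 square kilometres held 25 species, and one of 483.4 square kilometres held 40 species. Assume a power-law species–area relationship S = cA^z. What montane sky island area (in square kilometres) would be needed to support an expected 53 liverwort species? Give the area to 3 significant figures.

2770 square kilometres

z = ln(40/25) / ln(483.4/26.26) = 0.4700 / 2.9128 = 0.1614
c = 25 / 26.26^0.1614 = 25 / 1.694 = 14.75
A = (53/14.75)^(1/0.1614) ⇒ ln A = ln(3.592)/0.1614 = 7.9249
A = e^7.9249 ≈ 2765 square kilometres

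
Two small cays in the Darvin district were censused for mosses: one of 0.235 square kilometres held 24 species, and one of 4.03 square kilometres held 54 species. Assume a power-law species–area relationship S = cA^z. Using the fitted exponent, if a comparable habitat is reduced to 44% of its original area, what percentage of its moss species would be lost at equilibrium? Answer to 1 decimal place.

20.9%

z = ln(54/24) / ln(4.03/0.235) = 0.8109 / 2.8419 = 0.2853
S_new/S_old = (A_new/A_old)^z = 0.44^0.2853 = exp(0.2853 × -0.8210) = 0.7912
Fraction lost = 1 − 0.7912 = 0.2088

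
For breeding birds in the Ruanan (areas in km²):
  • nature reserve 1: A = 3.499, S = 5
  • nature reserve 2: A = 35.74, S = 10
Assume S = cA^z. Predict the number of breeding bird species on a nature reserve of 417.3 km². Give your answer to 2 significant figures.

z = ln(10/5) / ln(35.74/3.499) = 0.6931 / 2.3238 = 0.2983
c = 5 / 3.499^0.2983 = 5 / 1.453 = 3.441
S₃ = 3.441 × 417.3^0.2983 = 3.441 × 6.048 ≈ 20.81

21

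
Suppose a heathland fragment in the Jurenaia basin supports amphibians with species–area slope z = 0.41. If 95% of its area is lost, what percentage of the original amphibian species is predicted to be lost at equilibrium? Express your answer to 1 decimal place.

70.7%

S_new/S_old = (A_new/A_old)^z = 0.05^0.41
= exp(0.41 × ln 0.05) = exp(0.41 × -2.9957) = exp(-1.2283) ≈ 0.2928
Fraction lost = 1 − 0.2928 = 0.7072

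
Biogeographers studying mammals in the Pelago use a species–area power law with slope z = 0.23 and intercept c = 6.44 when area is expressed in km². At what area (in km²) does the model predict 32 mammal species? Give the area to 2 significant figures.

32 = 6.44 × A^0.23  ⇒  A^0.23 = 32/6.44 = 4.969
ln A = ln(4.969) / 0.23 = 1.6032 / 0.23 = 6.9705
A = e^6.9705 ≈ 1065 km²

1100 km²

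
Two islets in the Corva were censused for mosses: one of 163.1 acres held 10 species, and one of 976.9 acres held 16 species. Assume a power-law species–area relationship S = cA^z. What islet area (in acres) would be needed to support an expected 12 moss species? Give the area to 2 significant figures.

330 acres

z = ln(16/10) / ln(976.9/163.1) = 0.4700 / 1.7900 = 0.2626
c = 10 / 163.1^0.2626 = 10 / 3.81 = 2.625
A = (12/2.625)^(1/0.2626) ⇒ ln A = ln(4.572)/0.2626 = 5.7887
A = e^5.7887 ≈ 326.6 acres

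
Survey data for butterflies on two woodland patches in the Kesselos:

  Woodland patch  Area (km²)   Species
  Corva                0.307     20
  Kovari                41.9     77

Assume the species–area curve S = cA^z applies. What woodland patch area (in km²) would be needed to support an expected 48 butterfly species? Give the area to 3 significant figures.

7.48 km²

z = ln(77/20) / ln(41.9/0.307) = 1.3481 / 4.9162 = 0.2742
c = 20 / 0.307^0.2742 = 20 / 0.7234 = 27.65
A = (48/27.65)^(1/0.2742) ⇒ ln A = ln(1.736)/0.2742 = 2.0118
A = e^2.0118 ≈ 7.477 km²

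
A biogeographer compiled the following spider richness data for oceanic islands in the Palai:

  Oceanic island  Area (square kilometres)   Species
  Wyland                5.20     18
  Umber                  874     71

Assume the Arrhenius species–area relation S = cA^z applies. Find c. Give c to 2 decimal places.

11.58

z = ln(S₂/S₁) / ln(A₂/A₁) = ln(71/18) / ln(874/5.2) = 1.3723 / 5.1244 = 0.2678
c = S₁ / A₁^z = 18 / 5.2^0.2678 = 18 / 1.555 = 11.58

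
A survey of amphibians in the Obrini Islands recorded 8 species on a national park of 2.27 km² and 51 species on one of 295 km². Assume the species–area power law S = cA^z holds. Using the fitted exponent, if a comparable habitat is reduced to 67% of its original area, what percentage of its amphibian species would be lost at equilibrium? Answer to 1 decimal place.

14.1%

z = ln(51/8) / ln(295/2.27) = 1.8524 / 4.8672 = 0.3806
S_new/S_old = (A_new/A_old)^z = 0.67^0.3806 = exp(0.3806 × -0.4005) = 0.8586
Fraction lost = 1 − 0.8586 = 0.1414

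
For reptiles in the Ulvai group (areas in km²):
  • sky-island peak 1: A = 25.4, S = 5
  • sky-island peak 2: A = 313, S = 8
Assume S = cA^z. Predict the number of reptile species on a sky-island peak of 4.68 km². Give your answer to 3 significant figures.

3.64

z = ln(8/5) / ln(313/25.4) = 0.4700 / 2.5115 = 0.1871
c = 5 / 25.4^0.1871 = 5 / 1.832 = 2.729
S₃ = 2.729 × 4.68^0.1871 = 2.729 × 1.335 ≈ 3.643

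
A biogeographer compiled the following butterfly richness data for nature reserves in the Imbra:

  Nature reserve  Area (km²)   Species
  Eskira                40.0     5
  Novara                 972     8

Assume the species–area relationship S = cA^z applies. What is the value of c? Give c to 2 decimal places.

z = ln(S₂/S₁) / ln(A₂/A₁) = ln(8/5) / ln(972/40) = 0.4700 / 3.1905 = 0.1473
c = S₁ / A₁^z = 5 / 40^0.1473 = 5 / 1.722 = 2.904

2.90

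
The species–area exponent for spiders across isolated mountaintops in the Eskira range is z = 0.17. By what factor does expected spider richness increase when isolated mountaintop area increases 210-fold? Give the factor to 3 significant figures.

2.48

S₂/S₁ = (A₂/A₁)^z = 210^0.17
ln(S₂/S₁) = 0.17 × ln 210 = 0.17 × 5.3471 = 0.9090
S₂/S₁ = e^0.9090 ≈ 2.482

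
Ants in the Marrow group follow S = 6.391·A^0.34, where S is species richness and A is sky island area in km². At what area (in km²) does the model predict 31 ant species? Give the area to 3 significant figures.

104 km²

31 = 6.391 × A^0.34  ⇒  A^0.34 = 31/6.391 = 4.851
ln A = ln(4.851) / 0.34 = 1.5791 / 0.34 = 4.6444
A = e^4.6444 ≈ 104 km²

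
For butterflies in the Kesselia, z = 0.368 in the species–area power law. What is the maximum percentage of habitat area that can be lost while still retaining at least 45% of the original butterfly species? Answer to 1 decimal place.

88.6%

Need (A_new/A_old)^0.368 = 0.45, so A_new/A_old = 0.45^(1/0.368) = 0.45^2.717
ln(A_new/A_old) = ln 0.45 / 0.368 = -0.7985 / 0.368 = -2.1699
A_new/A_old = e^-2.1699 ≈ 0.1142
Fraction that can be lost = 1 − 0.1142 = 0.8858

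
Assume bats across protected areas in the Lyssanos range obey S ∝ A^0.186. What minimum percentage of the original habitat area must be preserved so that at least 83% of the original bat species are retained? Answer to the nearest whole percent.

37%

Need (A_new/A_old)^0.186 = 0.83, so A_new/A_old = 0.83^(1/0.186) = 0.83^5.376
ln(A_new/A_old) = ln 0.83 / 0.186 = -0.1863 / 0.186 = -1.0018
A_new/A_old = e^-1.0018 ≈ 0.3672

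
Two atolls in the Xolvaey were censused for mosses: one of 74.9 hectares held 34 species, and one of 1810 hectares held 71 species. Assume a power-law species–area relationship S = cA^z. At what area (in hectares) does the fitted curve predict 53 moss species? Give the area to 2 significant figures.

510 hectares

z = ln(71/34) / ln(1810/74.9) = 0.7363 / 3.1849 = 0.2312
c = 34 / 74.9^0.2312 = 34 / 2.712 = 12.53
A = (53/12.53)^(1/0.2312) ⇒ ln A = ln(4.228)/0.2312 = 6.2364
A = e^6.2364 ≈ 511 hectares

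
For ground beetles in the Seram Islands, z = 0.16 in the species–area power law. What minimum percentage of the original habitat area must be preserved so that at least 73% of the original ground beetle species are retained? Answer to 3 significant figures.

14.0%

Need (A_new/A_old)^0.16 = 0.73, so A_new/A_old = 0.73^(1/0.16) = 0.73^6.25
ln(A_new/A_old) = ln 0.73 / 0.16 = -0.3147 / 0.16 = -1.9669
A_new/A_old = e^-1.9669 ≈ 0.1399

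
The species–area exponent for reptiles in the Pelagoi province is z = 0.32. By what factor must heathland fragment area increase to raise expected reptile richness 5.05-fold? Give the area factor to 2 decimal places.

(A₂/A₁)^0.32 = 5.05, so A₂/A₁ = 5.05^(1/0.32) = 5.05^3.125
ln(A₂/A₁) = ln 5.05 / 0.32 = 1.6194 / 0.32 = 5.0606
A₂/A₁ = e^5.0606 ≈ 157.7

157.68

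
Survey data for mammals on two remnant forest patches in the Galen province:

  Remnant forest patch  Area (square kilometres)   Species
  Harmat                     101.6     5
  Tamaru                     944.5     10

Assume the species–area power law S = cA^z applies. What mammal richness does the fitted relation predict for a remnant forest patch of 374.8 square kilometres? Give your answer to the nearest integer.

z = ln(10/5) / ln(944.5/101.6) = 0.6931 / 2.2296 = 0.3109
c = 5 / 101.6^0.3109 = 5 / 4.206 = 1.189
S₃ = 1.189 × 374.8^0.3109 = 1.189 × 6.312 ≈ 7.503

8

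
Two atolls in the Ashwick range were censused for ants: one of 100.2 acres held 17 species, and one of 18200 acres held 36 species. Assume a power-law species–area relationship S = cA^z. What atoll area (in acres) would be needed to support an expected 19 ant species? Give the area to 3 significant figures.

z = ln(36/17) / ln(18200/100.2) = 0.7503 / 5.2020 = 0.1442
c = 17 / 100.2^0.1442 = 17 / 1.944 = 8.747
A = (19/8.747)^(1/0.1442) ⇒ ln A = ln(2.172)/0.1442 = 5.3783
A = e^5.3783 ≈ 216.7 acres

217 acres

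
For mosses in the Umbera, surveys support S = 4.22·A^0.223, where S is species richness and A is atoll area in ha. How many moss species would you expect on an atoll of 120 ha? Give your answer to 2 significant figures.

S = 4.22 × 120^0.223
ln S = ln 4.22 + 0.223 × ln 120 = 1.4398 + 0.223 × 4.7875 = 2.5074
S = e^2.5074 ≈ 12.27

12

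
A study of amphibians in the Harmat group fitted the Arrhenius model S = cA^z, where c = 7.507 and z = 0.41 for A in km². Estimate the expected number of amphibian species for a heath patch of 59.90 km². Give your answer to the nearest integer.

S = 7.507 × 59.9^0.41
ln S = ln 7.507 + 0.41 × ln 59.9 = 2.0158 + 0.41 × 4.0927 = 3.6938
S = e^3.6938 ≈ 40.2

40 species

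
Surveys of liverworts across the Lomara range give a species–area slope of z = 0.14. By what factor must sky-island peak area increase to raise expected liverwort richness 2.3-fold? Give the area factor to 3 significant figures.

(A₂/A₁)^0.14 = 2.3, so A₂/A₁ = 2.3^(1/0.14) = 2.3^7.143
ln(A₂/A₁) = ln 2.3 / 0.14 = 0.8329 / 0.14 = 5.9494
A₂/A₁ = e^5.9494 ≈ 383.5

384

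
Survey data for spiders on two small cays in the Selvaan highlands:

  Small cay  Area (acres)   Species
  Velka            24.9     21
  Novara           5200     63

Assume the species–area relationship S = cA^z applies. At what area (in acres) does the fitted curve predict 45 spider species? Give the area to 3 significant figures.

z = ln(63/21) / ln(5200/24.9) = 1.0986 / 5.3415 = 0.2057
c = 21 / 24.9^0.2057 = 21 / 1.937 = 10.84
A = (45/10.84)^(1/0.2057) ⇒ ln A = ln(4.151)/0.2057 = 6.9205
A = e^6.9205 ≈ 1013 acres

1010 acres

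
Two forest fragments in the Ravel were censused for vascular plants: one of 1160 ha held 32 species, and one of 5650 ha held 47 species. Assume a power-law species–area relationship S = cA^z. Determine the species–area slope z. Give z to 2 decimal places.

0.24

Taking logs: ln S = ln c + z ln A, so z = (ln S₂ − ln S₁)/(ln A₂ − ln A₁).
z = ln(47/32) / ln(5650/1160) = ln(1.469) / ln(4.871) = 0.3844 / 1.5832 = 0.2428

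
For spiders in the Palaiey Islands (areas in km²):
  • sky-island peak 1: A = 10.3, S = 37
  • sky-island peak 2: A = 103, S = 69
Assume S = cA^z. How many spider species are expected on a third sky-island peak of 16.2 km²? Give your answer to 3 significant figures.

z = ln(69/37) / ln(103/10.3) = 0.6232 / 2.3026 = 0.2706
c = 37 / 10.3^0.2706 = 37 / 1.88 = 19.68
S₃ = 19.68 × 16.2^0.2706 = 19.68 × 2.125 ≈ 41.82

41.8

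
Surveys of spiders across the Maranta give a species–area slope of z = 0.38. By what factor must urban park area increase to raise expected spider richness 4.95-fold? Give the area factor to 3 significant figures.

67.3

(A₂/A₁)^0.38 = 4.95, so A₂/A₁ = 4.95^(1/0.38) = 4.95^2.632
ln(A₂/A₁) = ln 4.95 / 0.38 = 1.5994 / 0.38 = 4.2089
A₂/A₁ = e^4.2089 ≈ 67.28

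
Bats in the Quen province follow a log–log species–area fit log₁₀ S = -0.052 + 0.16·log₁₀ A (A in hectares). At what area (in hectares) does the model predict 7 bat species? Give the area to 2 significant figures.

7 = 0.8872 × A^0.16  ⇒  A^0.16 = 7/0.8872 = 7.89
ln A = ln(7.89) / 0.16 = 2.0656 / 0.16 = 12.9103
A = e^12.9103 ≈ 404448 hectares

400000 hectares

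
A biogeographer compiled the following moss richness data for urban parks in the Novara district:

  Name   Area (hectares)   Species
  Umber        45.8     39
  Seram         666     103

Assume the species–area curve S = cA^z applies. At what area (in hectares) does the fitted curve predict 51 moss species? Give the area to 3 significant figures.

z = ln(103/39) / ln(666/45.8) = 0.9712 / 2.6770 = 0.3628
c = 39 / 45.8^0.3628 = 39 / 4.004 = 9.739
A = (51/9.739)^(1/0.3628) ⇒ ln A = ln(5.236)/0.3628 = 4.5637
A = e^4.5637 ≈ 95.94 hectares

95.9 hectares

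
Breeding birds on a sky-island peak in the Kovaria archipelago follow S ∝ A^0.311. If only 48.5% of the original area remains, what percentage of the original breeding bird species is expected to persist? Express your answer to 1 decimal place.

S_new/S_old = (A_new/A_old)^z = 0.485^0.311
= exp(0.311 × ln 0.485) = exp(0.311 × -0.7236) = exp(-0.2250) ≈ 0.7985

79.8%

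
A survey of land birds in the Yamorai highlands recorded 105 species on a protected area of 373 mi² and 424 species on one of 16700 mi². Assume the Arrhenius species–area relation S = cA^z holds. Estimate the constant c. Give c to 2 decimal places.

z = ln(S₂/S₁) / ln(A₂/A₁) = ln(424/105) / ln(16700/373) = 1.3958 / 3.8016 = 0.3672
c = S₁ / A₁^z = 105 / 373^0.3672 = 105 / 8.795 = 11.94

11.94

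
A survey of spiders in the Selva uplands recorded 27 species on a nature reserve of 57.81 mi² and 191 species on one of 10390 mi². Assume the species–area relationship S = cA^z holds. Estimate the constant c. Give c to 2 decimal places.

z = ln(S₂/S₁) / ln(A₂/A₁) = ln(191/27) / ln(10390/57.81) = 1.9564 / 5.1914 = 0.3769
c = S₁ / A₁^z = 27 / 57.81^0.3769 = 27 / 4.613 = 5.852

5.85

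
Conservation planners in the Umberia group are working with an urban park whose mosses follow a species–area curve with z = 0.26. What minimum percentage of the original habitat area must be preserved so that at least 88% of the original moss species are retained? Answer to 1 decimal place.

Need (A_new/A_old)^0.26 = 0.88, so A_new/A_old = 0.88^(1/0.26) = 0.88^3.846
ln(A_new/A_old) = ln 0.88 / 0.26 = -0.1278 / 0.26 = -0.4917
A_new/A_old = e^-0.4917 ≈ 0.6116

61.2%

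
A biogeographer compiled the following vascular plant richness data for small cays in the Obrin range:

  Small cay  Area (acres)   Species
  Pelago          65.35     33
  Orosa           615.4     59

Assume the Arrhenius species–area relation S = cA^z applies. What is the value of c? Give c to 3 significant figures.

11.2

z = ln(S₂/S₁) / ln(A₂/A₁) = ln(59/33) / ln(615.4/65.35) = 0.5810 / 2.2425 = 0.2591
c = S₁ / A₁^z = 33 / 65.35^0.2591 = 33 / 2.953 = 11.17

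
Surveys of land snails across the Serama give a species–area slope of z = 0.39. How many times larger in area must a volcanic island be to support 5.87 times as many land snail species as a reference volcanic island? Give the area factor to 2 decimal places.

93.51

(A₂/A₁)^0.39 = 5.87, so A₂/A₁ = 5.87^(1/0.39) = 5.87^2.564
ln(A₂/A₁) = ln 5.87 / 0.39 = 1.7699 / 0.39 = 4.5381
A₂/A₁ = e^4.5381 ≈ 93.51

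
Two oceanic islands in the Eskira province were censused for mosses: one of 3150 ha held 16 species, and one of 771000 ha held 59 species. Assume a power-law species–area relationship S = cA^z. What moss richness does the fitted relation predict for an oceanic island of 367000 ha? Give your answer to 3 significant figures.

z = ln(59/16) / ln(771000/3150) = 1.3049 / 5.5003 = 0.2373
c = 16 / 3150^0.2373 = 16 / 6.76 = 2.367
S₃ = 2.367 × 367000^0.2373 = 2.367 × 20.9 ≈ 49.47

49.5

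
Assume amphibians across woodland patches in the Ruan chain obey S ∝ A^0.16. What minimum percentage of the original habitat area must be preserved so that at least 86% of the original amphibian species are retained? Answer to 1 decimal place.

Need (A_new/A_old)^0.16 = 0.86, so A_new/A_old = 0.86^(1/0.16) = 0.86^6.25
ln(A_new/A_old) = ln 0.86 / 0.16 = -0.1508 / 0.16 = -0.9426
A_new/A_old = e^-0.9426 ≈ 0.3896

39.0%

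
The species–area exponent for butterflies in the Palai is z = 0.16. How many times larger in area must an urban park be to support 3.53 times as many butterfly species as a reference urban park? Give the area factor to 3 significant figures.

2650

(A₂/A₁)^0.16 = 3.53, so A₂/A₁ = 3.53^(1/0.16) = 3.53^6.25
ln(A₂/A₁) = ln 3.53 / 0.16 = 1.2613 / 0.16 = 7.8831
A₂/A₁ = e^7.8831 ≈ 2652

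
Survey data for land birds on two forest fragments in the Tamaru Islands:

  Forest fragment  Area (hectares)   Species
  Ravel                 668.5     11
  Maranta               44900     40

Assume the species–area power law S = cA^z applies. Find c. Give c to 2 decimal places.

1.49

z = ln(S₂/S₁) / ln(A₂/A₁) = ln(40/11) / ln(44900/668.5) = 1.2910 / 4.2072 = 0.3069
c = S₁ / A₁^z = 11 / 668.5^0.3069 = 11 / 7.36 = 1.495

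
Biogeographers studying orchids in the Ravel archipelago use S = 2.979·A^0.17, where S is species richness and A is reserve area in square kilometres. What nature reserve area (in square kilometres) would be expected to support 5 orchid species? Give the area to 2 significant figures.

21 square kilometres

5 = 2.979 × A^0.17  ⇒  A^0.17 = 5/2.979 = 1.678
ln A = ln(1.678) / 0.17 = 0.5179 / 0.17 = 3.0462
A = e^3.0462 ≈ 21.03 square kilometres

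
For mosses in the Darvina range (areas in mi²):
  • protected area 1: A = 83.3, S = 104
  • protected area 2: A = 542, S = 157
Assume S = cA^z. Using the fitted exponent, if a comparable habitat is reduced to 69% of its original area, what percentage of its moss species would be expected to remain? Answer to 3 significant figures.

z = ln(157/104) / ln(542/83.3) = 0.4119 / 1.8728 = 0.2199
S_new/S_old = (A_new/A_old)^z = 0.69^0.2199 = exp(0.2199 × -0.3711) = 0.9216

92.2%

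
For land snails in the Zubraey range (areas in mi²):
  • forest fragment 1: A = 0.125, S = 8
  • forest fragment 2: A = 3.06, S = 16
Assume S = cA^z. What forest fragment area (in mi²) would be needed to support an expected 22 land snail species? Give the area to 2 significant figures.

z = ln(16/8) / ln(3.06/0.125) = 0.6931 / 3.1979 = 0.2168
c = 8 / 0.125^0.2168 = 8 / 0.6372 = 12.56
A = (22/12.56)^(1/0.2168) ⇒ ln A = ln(1.752)/0.2168 = 2.5876
A = e^2.5876 ≈ 13.3 mi²

13 mi²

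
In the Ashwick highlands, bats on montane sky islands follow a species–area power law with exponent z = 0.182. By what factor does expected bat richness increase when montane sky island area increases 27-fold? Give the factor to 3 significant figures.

S₂/S₁ = (A₂/A₁)^z = 27^0.182
ln(S₂/S₁) = 0.182 × ln 27 = 0.182 × 3.2958 = 0.5998
S₂/S₁ = e^0.5998 ≈ 1.822

1.82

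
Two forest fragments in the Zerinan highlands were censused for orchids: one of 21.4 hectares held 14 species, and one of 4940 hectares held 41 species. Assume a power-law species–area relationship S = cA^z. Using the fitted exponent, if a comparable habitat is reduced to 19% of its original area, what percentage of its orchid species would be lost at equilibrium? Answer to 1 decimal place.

z = ln(41/14) / ln(4940/21.4) = 1.0745 / 5.4417 = 0.1975
S_new/S_old = (A_new/A_old)^z = 0.19^0.1975 = exp(0.1975 × -1.6607) = 0.7204
Fraction lost = 1 − 0.7204 = 0.2796

28.0%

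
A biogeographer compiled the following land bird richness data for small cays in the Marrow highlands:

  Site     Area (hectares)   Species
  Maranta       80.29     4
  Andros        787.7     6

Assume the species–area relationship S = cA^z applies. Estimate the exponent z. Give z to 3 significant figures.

0.178

Taking logs: ln S = ln c + z ln A, so z = (ln S₂ − ln S₁)/(ln A₂ − ln A₁).
z = ln(6/4) / ln(787.7/80.29) = ln(1.5) / ln(9.811) = 0.4055 / 2.2835 = 0.1776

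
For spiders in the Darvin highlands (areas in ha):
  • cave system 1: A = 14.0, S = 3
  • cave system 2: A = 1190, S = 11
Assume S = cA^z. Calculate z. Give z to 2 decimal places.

0.29

Taking logs: ln S = ln c + z ln A, so z = (ln S₂ − ln S₁)/(ln A₂ − ln A₁).
z = ln(11/3) / ln(1190/14) = ln(3.667) / ln(85) = 1.2993 / 4.4427 = 0.2925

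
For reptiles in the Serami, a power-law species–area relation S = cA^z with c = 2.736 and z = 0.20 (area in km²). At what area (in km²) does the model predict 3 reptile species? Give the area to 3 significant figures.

1.58 km²

3 = 2.736 × A^0.2  ⇒  A^0.2 = 3/2.736 = 1.096
ln A = ln(1.096) / 0.2 = 0.0921 / 0.2 = 0.4606
A = e^0.4606 ≈ 1.585 km²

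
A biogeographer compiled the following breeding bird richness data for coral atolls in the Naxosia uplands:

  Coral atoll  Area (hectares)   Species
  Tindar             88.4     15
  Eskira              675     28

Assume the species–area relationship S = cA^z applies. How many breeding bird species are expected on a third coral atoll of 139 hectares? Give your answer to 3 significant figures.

17.2

z = ln(28/15) / ln(675/88.4) = 0.6242 / 2.0328 = 0.3070
c = 15 / 88.4^0.3070 = 15 / 3.959 = 3.788
S₃ = 3.788 × 139^0.3070 = 3.788 × 4.55 ≈ 17.24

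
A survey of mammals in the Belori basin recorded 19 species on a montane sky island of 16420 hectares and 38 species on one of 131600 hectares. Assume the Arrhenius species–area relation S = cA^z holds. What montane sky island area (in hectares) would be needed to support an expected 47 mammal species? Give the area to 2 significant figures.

z = ln(38/19) / ln(131600/16420) = 0.6931 / 2.0813 = 0.3330
c = 19 / 16420^0.3330 = 19 / 25.34 = 0.7497
A = (47/0.7497)^(1/0.3330) ⇒ ln A = ln(62.7)/0.3330 = 12.4258
A = e^12.4258 ≈ 249139 hectares

250000 hectares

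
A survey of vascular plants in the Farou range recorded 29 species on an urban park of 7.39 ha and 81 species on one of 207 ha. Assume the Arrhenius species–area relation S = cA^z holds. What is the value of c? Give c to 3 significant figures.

z = ln(S₂/S₁) / ln(A₂/A₁) = ln(81/29) / ln(207/7.39) = 1.0272 / 3.3326 = 0.3082
c = S₁ / A₁^z = 29 / 7.39^0.3082 = 29 / 1.852 = 15.66

15.7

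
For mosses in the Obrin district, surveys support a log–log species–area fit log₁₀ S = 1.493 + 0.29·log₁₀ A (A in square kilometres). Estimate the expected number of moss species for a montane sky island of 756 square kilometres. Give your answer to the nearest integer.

213 species

S = 31.12 × 756^0.29 = 31.12 × 6.836 ≈ 212.7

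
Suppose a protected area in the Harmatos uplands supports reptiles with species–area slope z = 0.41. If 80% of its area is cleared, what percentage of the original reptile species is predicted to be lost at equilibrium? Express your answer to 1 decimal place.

S_new/S_old = (A_new/A_old)^z = 0.2^0.41
= exp(0.41 × ln 0.2) = exp(0.41 × -1.6094) = exp(-0.6599) ≈ 0.5169
Fraction lost = 1 − 0.5169 = 0.4831

48.3%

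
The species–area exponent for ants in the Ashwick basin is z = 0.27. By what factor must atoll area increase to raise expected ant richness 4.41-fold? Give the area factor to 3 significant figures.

244

(A₂/A₁)^0.27 = 4.41, so A₂/A₁ = 4.41^(1/0.27) = 4.41^3.704
ln(A₂/A₁) = ln 4.41 / 0.27 = 1.4839 / 0.27 = 5.4958
A₂/A₁ = e^5.4958 ≈ 243.7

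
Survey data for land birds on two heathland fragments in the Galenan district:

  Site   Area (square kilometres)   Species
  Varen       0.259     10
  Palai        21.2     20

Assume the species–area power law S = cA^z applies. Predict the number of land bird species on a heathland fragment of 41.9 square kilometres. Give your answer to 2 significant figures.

z = ln(20/10) / ln(21.2/0.259) = 0.6931 / 4.4049 = 0.1574
c = 10 / 0.259^0.1574 = 10 / 0.8085 = 12.37
S₃ = 12.37 × 41.9^0.1574 = 12.37 × 1.8 ≈ 22.26

22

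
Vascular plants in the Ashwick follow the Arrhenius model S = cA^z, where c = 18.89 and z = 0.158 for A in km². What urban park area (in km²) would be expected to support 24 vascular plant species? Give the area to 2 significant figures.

4.6 km²

24 = 18.89 × A^0.158  ⇒  A^0.158 = 24/18.89 = 1.271
ln A = ln(1.271) / 0.158 = 0.2394 / 0.158 = 1.5153
A = e^1.5153 ≈ 4.551 km²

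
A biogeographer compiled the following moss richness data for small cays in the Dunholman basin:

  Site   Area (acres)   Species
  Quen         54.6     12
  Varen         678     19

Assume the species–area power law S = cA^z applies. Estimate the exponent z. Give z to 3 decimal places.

Taking logs: ln S = ln c + z ln A, so z = (ln S₂ − ln S₁)/(ln A₂ − ln A₁).
z = ln(19/12) / ln(678/54.6) = ln(1.583) / ln(12.42) = 0.4595 / 2.5191 = 0.1824

0.182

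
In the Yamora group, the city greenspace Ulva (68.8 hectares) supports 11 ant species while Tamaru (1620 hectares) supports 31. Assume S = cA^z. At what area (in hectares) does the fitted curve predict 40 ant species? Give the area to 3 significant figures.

z = ln(31/11) / ln(1620/68.8) = 1.0361 / 3.1590 = 0.3280
c = 11 / 68.8^0.3280 = 11 / 4.006 = 2.746
A = (40/2.746)^(1/0.3280) ⇒ ln A = ln(14.57)/0.3280 = 8.1673
A = e^8.1673 ≈ 3524 hectares

3520 hectares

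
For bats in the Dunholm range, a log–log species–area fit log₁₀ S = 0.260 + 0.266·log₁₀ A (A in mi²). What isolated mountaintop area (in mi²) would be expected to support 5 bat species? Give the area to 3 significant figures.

5 = 1.82 × A^0.266  ⇒  A^0.266 = 5/1.82 = 2.748
ln A = ln(2.748) / 0.266 = 1.0108 / 0.266 = 3.7999
A = e^3.7999 ≈ 44.7 mi²

44.7 mi²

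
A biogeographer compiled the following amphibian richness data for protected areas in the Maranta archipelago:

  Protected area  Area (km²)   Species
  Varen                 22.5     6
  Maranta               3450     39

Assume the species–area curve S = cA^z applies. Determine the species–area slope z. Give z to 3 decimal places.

0.372

Taking logs: ln S = ln c + z ln A, so z = (ln S₂ − ln S₁)/(ln A₂ − ln A₁).
z = ln(39/6) / ln(3450/22.5) = ln(6.5) / ln(153.3) = 1.8718 / 5.0326 = 0.3719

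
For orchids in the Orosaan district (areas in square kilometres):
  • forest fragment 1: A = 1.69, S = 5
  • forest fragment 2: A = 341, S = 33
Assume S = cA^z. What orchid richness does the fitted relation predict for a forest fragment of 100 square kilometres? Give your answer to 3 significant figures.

21.3

z = ln(33/5) / ln(341/1.69) = 1.8871 / 5.3072 = 0.3556
c = 5 / 1.69^0.3556 = 5 / 1.205 = 4.149
S₃ = 4.149 × 100^0.3556 = 4.149 × 5.142 ≈ 21.33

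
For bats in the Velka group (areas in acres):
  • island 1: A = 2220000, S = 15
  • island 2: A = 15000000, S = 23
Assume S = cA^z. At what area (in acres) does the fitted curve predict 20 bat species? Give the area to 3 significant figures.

z = ln(23/15) / ln(15000000/2220000) = 0.4274 / 1.9105 = 0.2237
c = 15 / 2220000^0.2237 = 15 / 26.29 = 0.5705
A = (20/0.5705)^(1/0.2237) ⇒ ln A = ln(35.06)/0.2237 = 15.8989
A = e^15.8989 ≈ 8031388 acres

8030000 acres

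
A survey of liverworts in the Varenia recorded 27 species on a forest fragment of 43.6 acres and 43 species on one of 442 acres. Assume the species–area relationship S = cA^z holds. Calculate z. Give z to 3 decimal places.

Taking logs: ln S = ln c + z ln A, so z = (ln S₂ − ln S₁)/(ln A₂ − ln A₁).
z = ln(43/27) / ln(442/43.6) = ln(1.593) / ln(10.14) = 0.4654 / 2.3163 = 0.2009

0.201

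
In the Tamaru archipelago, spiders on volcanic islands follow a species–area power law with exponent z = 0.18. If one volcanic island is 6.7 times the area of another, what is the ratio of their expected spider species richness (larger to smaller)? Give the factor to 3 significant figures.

1.41

S₂/S₁ = (A₂/A₁)^z = 6.7^0.18
ln(S₂/S₁) = 0.18 × ln 6.7 = 0.18 × 1.9021 = 0.3424
S₂/S₁ = e^0.3424 ≈ 1.408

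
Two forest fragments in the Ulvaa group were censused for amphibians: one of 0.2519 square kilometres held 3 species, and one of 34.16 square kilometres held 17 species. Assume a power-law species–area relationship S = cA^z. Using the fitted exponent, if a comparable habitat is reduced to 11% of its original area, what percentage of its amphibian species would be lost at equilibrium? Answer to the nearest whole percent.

54%

z = ln(17/3) / ln(34.16/0.2519) = 1.7346 / 4.9098 = 0.3533
S_new/S_old = (A_new/A_old)^z = 0.11^0.3533 = exp(0.3533 × -2.2073) = 0.4585
Fraction lost = 1 − 0.4585 = 0.5415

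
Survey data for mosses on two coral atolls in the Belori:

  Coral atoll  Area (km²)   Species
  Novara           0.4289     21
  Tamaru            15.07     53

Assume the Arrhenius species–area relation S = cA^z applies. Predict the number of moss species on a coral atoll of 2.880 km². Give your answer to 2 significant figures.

34

z = ln(53/21) / ln(15.07/0.4289) = 0.9258 / 3.5592 = 0.2601
c = 21 / 0.4289^0.2601 = 21 / 0.8024 = 26.17
S₃ = 26.17 × 2.88^0.2601 = 26.17 × 1.317 ≈ 34.46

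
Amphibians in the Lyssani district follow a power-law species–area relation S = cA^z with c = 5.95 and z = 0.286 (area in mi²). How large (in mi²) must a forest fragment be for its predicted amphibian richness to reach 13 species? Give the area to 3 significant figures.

15.4 mi²

13 = 5.95 × A^0.286  ⇒  A^0.286 = 13/5.95 = 2.185
ln A = ln(2.185) / 0.286 = 0.7816 / 0.286 = 2.7327
A = e^2.7327 ≈ 15.37 mi²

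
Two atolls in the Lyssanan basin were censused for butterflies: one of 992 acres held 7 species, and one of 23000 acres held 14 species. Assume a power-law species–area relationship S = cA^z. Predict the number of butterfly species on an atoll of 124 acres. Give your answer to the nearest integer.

z = ln(14/7) / ln(23000/992) = 0.6931 / 3.1435 = 0.2205
c = 7 / 992^0.2205 = 7 / 4.579 = 1.529
S₃ = 1.529 × 124^0.2205 = 1.529 × 2.895 ≈ 4.426

4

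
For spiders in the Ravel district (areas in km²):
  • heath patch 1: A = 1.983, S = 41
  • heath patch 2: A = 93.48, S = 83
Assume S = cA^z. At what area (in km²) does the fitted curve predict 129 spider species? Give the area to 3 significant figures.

1040 km²

z = ln(83/41) / ln(93.48/1.983) = 0.7053 / 3.8531 = 0.1830
c = 41 / 1.983^0.1830 = 41 / 1.133 = 36.17
A = (129/36.17)^(1/0.1830) ⇒ ln A = ln(3.566)/0.1830 = 6.9469
A = e^6.9469 ≈ 1040 km²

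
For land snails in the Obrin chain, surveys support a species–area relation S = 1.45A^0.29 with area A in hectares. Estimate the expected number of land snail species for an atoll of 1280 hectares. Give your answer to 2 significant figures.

12

S = 1.45 × 1280^0.29 = 1.45 × 7.963 ≈ 11.55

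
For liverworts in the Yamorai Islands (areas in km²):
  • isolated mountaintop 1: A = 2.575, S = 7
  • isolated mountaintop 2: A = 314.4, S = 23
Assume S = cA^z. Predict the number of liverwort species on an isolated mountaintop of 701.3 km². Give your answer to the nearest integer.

z = ln(23/7) / ln(314.4/2.575) = 1.1896 / 4.8048 = 0.2476
c = 7 / 2.575^0.2476 = 7 / 1.264 = 5.539
S₃ = 5.539 × 701.3^0.2476 = 5.539 × 5.065 ≈ 28.05

28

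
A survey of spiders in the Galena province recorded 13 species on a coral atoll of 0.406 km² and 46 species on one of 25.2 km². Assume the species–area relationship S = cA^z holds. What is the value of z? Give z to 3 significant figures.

0.306

Taking logs: ln S = ln c + z ln A, so z = (ln S₂ − ln S₁)/(ln A₂ − ln A₁).
z = ln(46/13) / ln(25.2/0.406) = ln(3.538) / ln(62.07) = 1.2637 / 4.1282 = 0.3061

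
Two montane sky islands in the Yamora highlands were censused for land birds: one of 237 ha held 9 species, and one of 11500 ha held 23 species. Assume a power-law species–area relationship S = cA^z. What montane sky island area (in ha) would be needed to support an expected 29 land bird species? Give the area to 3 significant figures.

z = ln(23/9) / ln(11500/237) = 0.9383 / 3.8820 = 0.2417
c = 9 / 237^0.2417 = 9 / 3.749 = 2.4
A = (29/2.4)^(1/0.2417) ⇒ ln A = ln(12.08)/0.2417 = 10.3092
A = e^10.3092 ≈ 30007 ha

30000 ha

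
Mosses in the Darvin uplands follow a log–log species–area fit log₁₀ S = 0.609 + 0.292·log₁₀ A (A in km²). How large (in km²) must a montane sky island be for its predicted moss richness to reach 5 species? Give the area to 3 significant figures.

5 = 4.064 × A^0.292  ⇒  A^0.292 = 5/4.064 = 1.23
ln A = ln(1.23) / 0.292 = 0.2072 / 0.292 = 0.7095
A = e^0.7095 ≈ 2.033 km²

2.03 km²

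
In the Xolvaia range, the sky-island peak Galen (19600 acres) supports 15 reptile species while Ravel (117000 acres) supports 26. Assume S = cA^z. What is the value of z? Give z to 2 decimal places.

0.31

Taking logs: ln S = ln c + z ln A, so z = (ln S₂ − ln S₁)/(ln A₂ − ln A₁).
z = ln(26/15) / ln(117000/19600) = ln(1.733) / ln(5.969) = 0.5500 / 1.7866 = 0.3079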